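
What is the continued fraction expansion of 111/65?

[1; 1, 2, 2, 2, 1, 2]

Run the Euclidean algorithm on 111 and 65; the successive quotients are the partial quotients a_0, a_1, ... (each step inverts the fractional part left over by the previous one):
  111 = 1*65 + 46, so a_0 = 1.
  65 = 1*46 + 19, so a_1 = 1.
  46 = 2*19 + 8, so a_2 = 2.
  19 = 2*8 + 3, so a_3 = 2.
  8 = 2*3 + 2, so a_4 = 2.
  3 = 1*2 + 1, so a_5 = 1.
  2 = 2*1 + 0, so a_6 = 2.
The remainder reaches 0 after 7 divisions, so the expansion has 7 partial quotients, read off in order.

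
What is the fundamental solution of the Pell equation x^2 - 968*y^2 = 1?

(x, y) = (19601, 630)

First expand sqrt(968) as a continued fraction. With x_i = (sqrt(968) + m_i)/d_i and (m_0, d_0) = (0, 1): a_0 = floor(sqrt(968)) = 31, since 31^2 = 961 <= 968 < 1024 = 32^2.
Iterate m_{i+1} = d_i*a_i - m_i, d_{i+1} = (968 - m_{i+1}^2)/d_i, a_{i+1} = floor((a_0 + m_{i+1})/d_{i+1}):
  m_1 = 1*31 - 0 = 31, d_1 = (968 - 31^2)/1 = 7/1 = 7, a_1 = floor((31 + 31)/7) = 8.
  m_2 = 7*8 - 31 = 25, d_2 = (968 - 25^2)/7 = 343/7 = 49, a_2 = floor((31 + 25)/49) = 1.
  m_3 = 49*1 - 25 = 24, d_3 = (968 - 24^2)/49 = 392/49 = 8, a_3 = floor((31 + 24)/8) = 6.
  m_4 = 8*6 - 24 = 24, d_4 = (968 - 24^2)/8 = 392/8 = 49, a_4 = floor((31 + 24)/49) = 1.
  m_5 = 49*1 - 24 = 25, d_5 = (968 - 25^2)/49 = 343/49 = 7, a_5 = floor((31 + 25)/7) = 8.
  m_6 = 7*8 - 25 = 31, d_6 = (968 - 31^2)/7 = 7/7 = 1, a_6 = floor((31 + 31)/1) = 62.
  m_7 = 1*62 - 31 = 31, d_7 = (968 - 31^2)/1 = 7/1 = 7: (m_7, d_7) = (m_1, d_1) = (31, 7), so from here the quotients repeat a_1, ..., a_6; the period length is 6.
So sqrt(968) = [31; (8, 1, 6, 1, 8, 62)] with period length k = 6.
k is even, so the fundamental solution of x^2 - 968y^2 = 1 is (p_{k-1}, q_{k-1}) = (p_5, q_5); compute convergents through index 5.
Convergents (p_i = a_i*p_{i-1} + p_{i-2}, q_i = a_i*q_{i-1} + q_{i-2} with p_{-2}=0, p_{-1}=1, q_{-2}=1, q_{-1}=0):
  i=0: a_0=31, p_0 = 31*1 + 0 = 31, q_0 = 31*0 + 1 = 1.
  i=1: a_1=8, p_1 = 8*31 + 1 = 249, q_1 = 8*1 + 0 = 8.
  i=2: a_2=1, p_2 = 1*249 + 31 = 280, q_2 = 1*8 + 1 = 9.
  i=3: a_3=6, p_3 = 6*280 + 249 = 1929, q_3 = 6*9 + 8 = 62.
  i=4: a_4=1, p_4 = 1*1929 + 280 = 2209, q_4 = 1*62 + 9 = 71.
  i=5: a_5=8, p_5 = 8*2209 + 1929 = 19601, q_5 = 8*71 + 62 = 630.
Check: 19601^2 - 968*630^2 = 384199201 - 384199200 = 1, so (x, y) = (19601, 630) solves the equation, and by the theorem it is the least positive solution.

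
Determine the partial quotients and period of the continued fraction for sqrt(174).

[13; (5, 4, 5, 26)]

Write x_i = (sqrt(174) + m_i)/d_i with (m_0, d_0) = (0, 1). a_0 = floor(sqrt(174)) = 13, since 13^2 = 169 <= 174 < 196 = 14^2.
Iterate m_{i+1} = d_i*a_i - m_i, d_{i+1} = (174 - m_{i+1}^2)/d_i, a_{i+1} = floor((a_0 + m_{i+1})/d_{i+1}):
  m_1 = 1*13 - 0 = 13, d_1 = (174 - 13^2)/1 = 5/1 = 5, a_1 = floor((13 + 13)/5) = 5.
  m_2 = 5*5 - 13 = 12, d_2 = (174 - 12^2)/5 = 30/5 = 6, a_2 = floor((13 + 12)/6) = 4.
  m_3 = 6*4 - 12 = 12, d_3 = (174 - 12^2)/6 = 30/6 = 5, a_3 = floor((13 + 12)/5) = 5.
  m_4 = 5*5 - 12 = 13, d_4 = (174 - 13^2)/5 = 5/5 = 1, a_4 = floor((13 + 13)/1) = 26.
  m_5 = 1*26 - 13 = 13, d_5 = (174 - 13^2)/1 = 5/1 = 5: (m_5, d_5) = (m_1, d_1) = (13, 5), so from here the quotients repeat a_1, ..., a_4; the period length is 4.
Hence the expansion of sqrt(174) is a_0 = 13 followed by the repeating block 5, 4, 5, 26 (period 4).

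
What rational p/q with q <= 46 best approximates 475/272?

Expand x = 475/272 as a continued fraction with the Euclidean algorithm:
  475 = 1*272 + 203, so a_0 = 1.
  272 = 1*203 + 69, so a_1 = 1.
  203 = 2*69 + 65, so a_2 = 2.
  69 = 1*65 + 4, so a_3 = 1.
  65 = 16*4 + 1, so a_4 = 16.
  4 = 4*1 + 0, so a_5 = 4.
so x = [1; 1, 2, 1, 16, 4].
Convergents (p_i = a_i*p_{i-1} + p_{i-2}, q_i = a_i*q_{i-1} + q_{i-2} with p_{-2}=0, p_{-1}=1, q_{-2}=1, q_{-1}=0), until the denominator exceeds 46:
  i=0: a_0=1, p_0 = 1*1 + 0 = 1, q_0 = 1*0 + 1 = 1.
  i=1: a_1=1, p_1 = 1*1 + 1 = 2, q_1 = 1*1 + 0 = 1.
  i=2: a_2=2, p_2 = 2*2 + 1 = 5, q_2 = 2*1 + 1 = 3.
  i=3: a_3=1, p_3 = 1*5 + 2 = 7, q_3 = 1*3 + 1 = 4.
  i=4: a_4=16, p_4 = 16*7 + 5 = 117, q_4 = 16*4 + 3 = 67.
q_4 = 67 > 46, so the last convergent with denominator <= 46 is p_3/q_3 = 7/4.
The closest fraction with denominator <= 46 is either p_3/q_3 or the intermediate fraction (k*p_3 + p_2)/(k*q_3 + q_2) with the largest k >= 1 whose denominator stays <= 46; these approach x as k grows, and every other convergent or intermediate fraction in range is farther away.
Largest k: floor((46 - q_2)/q_3) = floor((46 - 3)/4) = 10.
That gives (10*7 + 5)/(10*4 + 3) = 75/43.
Compare the errors: |x - 7/4| = |475*4 - 7*272|/(272*4) = 4/1088, and |x - 75/43| = |475*43 - 75*272|/(272*43) = 25/11696.
Cross-multiplying, 25*1088 = 27200 < 46784 = 4*11696, so 25/11696 is smaller: the intermediate fraction 75/43 is closer to x than 7/4.

75/43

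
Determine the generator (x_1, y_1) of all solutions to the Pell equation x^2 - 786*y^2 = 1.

First expand sqrt(786) as a continued fraction. With x_i = (sqrt(786) + m_i)/d_i and (m_0, d_0) = (0, 1): a_0 = floor(sqrt(786)) = 28, since 28^2 = 784 <= 786 < 841 = 29^2.
Iterate m_{i+1} = d_i*a_i - m_i, d_{i+1} = (786 - m_{i+1}^2)/d_i, a_{i+1} = floor((a_0 + m_{i+1})/d_{i+1}):
  m_1 = 1*28 - 0 = 28, d_1 = (786 - 28^2)/1 = 2/1 = 2, a_1 = floor((28 + 28)/2) = 28.
  m_2 = 2*28 - 28 = 28, d_2 = (786 - 28^2)/2 = 2/2 = 1, a_2 = floor((28 + 28)/1) = 56.
  m_3 = 1*56 - 28 = 28, d_3 = (786 - 28^2)/1 = 2/1 = 2: (m_3, d_3) = (m_1, d_1) = (28, 2), so from here the quotients repeat a_1, a_2; the period length is 2.
So sqrt(786) = [28; (28, 56)] with period length k = 2.
k is even, so the fundamental solution of x^2 - 786y^2 = 1 is (p_{k-1}, q_{k-1}) = (p_1, q_1); compute convergents through index 1.
Convergents (p_i = a_i*p_{i-1} + p_{i-2}, q_i = a_i*q_{i-1} + q_{i-2} with p_{-2}=0, p_{-1}=1, q_{-2}=1, q_{-1}=0):
  i=0: a_0=28, p_0 = 28*1 + 0 = 28, q_0 = 28*0 + 1 = 1.
  i=1: a_1=28, p_1 = 28*28 + 1 = 785, q_1 = 28*1 + 0 = 28.
Check: 785^2 - 786*28^2 = 616225 - 616224 = 1, so (x, y) = (785, 28) solves the equation, and by the theorem it is the least positive solution.

(x, y) = (785, 28)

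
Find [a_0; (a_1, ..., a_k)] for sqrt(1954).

Write x_i = (sqrt(1954) + m_i)/d_i with (m_0, d_0) = (0, 1). a_0 = floor(sqrt(1954)) = 44, since 44^2 = 1936 <= 1954 < 2025 = 45^2.
Iterate m_{i+1} = d_i*a_i - m_i, d_{i+1} = (1954 - m_{i+1}^2)/d_i, a_{i+1} = floor((a_0 + m_{i+1})/d_{i+1}):
  m_1 = 1*44 - 0 = 44, d_1 = (1954 - 44^2)/1 = 18/1 = 18, a_1 = floor((44 + 44)/18) = 4.
  m_2 = 18*4 - 44 = 28, d_2 = (1954 - 28^2)/18 = 1170/18 = 65, a_2 = floor((44 + 28)/65) = 1.
  m_3 = 65*1 - 28 = 37, d_3 = (1954 - 37^2)/65 = 585/65 = 9, a_3 = floor((44 + 37)/9) = 9.
  m_4 = 9*9 - 37 = 44, d_4 = (1954 - 44^2)/9 = 18/9 = 2, a_4 = floor((44 + 44)/2) = 44.
  m_5 = 2*44 - 44 = 44, d_5 = (1954 - 44^2)/2 = 18/2 = 9, a_5 = floor((44 + 44)/9) = 9.
  m_6 = 9*9 - 44 = 37, d_6 = (1954 - 37^2)/9 = 585/9 = 65, a_6 = floor((44 + 37)/65) = 1.
  m_7 = 65*1 - 37 = 28, d_7 = (1954 - 28^2)/65 = 1170/65 = 18, a_7 = floor((44 + 28)/18) = 4.
  m_8 = 18*4 - 28 = 44, d_8 = (1954 - 44^2)/18 = 18/18 = 1, a_8 = floor((44 + 44)/1) = 88.
  m_9 = 1*88 - 44 = 44, d_9 = (1954 - 44^2)/1 = 18/1 = 18: (m_9, d_9) = (m_1, d_1) = (44, 18), so from here the quotients repeat a_1, ..., a_8; the period length is 8.
Hence the expansion of sqrt(1954) is a_0 = 44 followed by the repeating block 4, 1, 9, 44, 9, 1, 4, 88 (period 8).

[44; (4, 1, 9, 44, 9, 1, 4, 88)]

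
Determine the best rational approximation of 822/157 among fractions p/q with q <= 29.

89/17

Expand x = 822/157 as a continued fraction with the Euclidean algorithm:
  822 = 5*157 + 37, so a_0 = 5.
  157 = 4*37 + 9, so a_1 = 4.
  37 = 4*9 + 1, so a_2 = 4.
  9 = 9*1 + 0, so a_3 = 9.
so x = [5; 4, 4, 9].
Convergents (p_i = a_i*p_{i-1} + p_{i-2}, q_i = a_i*q_{i-1} + q_{i-2} with p_{-2}=0, p_{-1}=1, q_{-2}=1, q_{-1}=0), until the denominator exceeds 29:
  i=0: a_0=5, p_0 = 5*1 + 0 = 5, q_0 = 5*0 + 1 = 1.
  i=1: a_1=4, p_1 = 4*5 + 1 = 21, q_1 = 4*1 + 0 = 4.
  i=2: a_2=4, p_2 = 4*21 + 5 = 89, q_2 = 4*4 + 1 = 17.
  i=3: a_3=9, p_3 = 9*89 + 21 = 822, q_3 = 9*17 + 4 = 157.
q_3 = 157 > 29, so the last convergent with denominator <= 29 is p_2/q_2 = 89/17.
The closest fraction with denominator <= 29 is either p_2/q_2 or the intermediate fraction (k*p_2 + p_1)/(k*q_2 + q_1) with the largest k >= 1 whose denominator stays <= 29; these approach x as k grows, and every other convergent or intermediate fraction in range is farther away.
Largest k: floor((29 - q_1)/q_2) = floor((29 - 4)/17) = 1.
That gives (1*89 + 21)/(1*17 + 4) = 110/21.
Compare the errors: |x - 89/17| = |822*17 - 89*157|/(157*17) = 1/2669, and |x - 110/21| = |822*21 - 110*157|/(157*21) = 8/3297.
Cross-multiplying, 1*3297 = 3297 < 21352 = 8*2669, so 1/2669 is smaller: the convergent 89/17 is closer to x than 110/21.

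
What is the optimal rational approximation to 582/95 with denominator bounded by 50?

Expand x = 582/95 as a continued fraction with the Euclidean algorithm:
  582 = 6*95 + 12, so a_0 = 6.
  95 = 7*12 + 11, so a_1 = 7.
  12 = 1*11 + 1, so a_2 = 1.
  11 = 11*1 + 0, so a_3 = 11.
so x = [6; 7, 1, 11].
Convergents (p_i = a_i*p_{i-1} + p_{i-2}, q_i = a_i*q_{i-1} + q_{i-2} with p_{-2}=0, p_{-1}=1, q_{-2}=1, q_{-1}=0), until the denominator exceeds 50:
  i=0: a_0=6, p_0 = 6*1 + 0 = 6, q_0 = 6*0 + 1 = 1.
  i=1: a_1=7, p_1 = 7*6 + 1 = 43, q_1 = 7*1 + 0 = 7.
  i=2: a_2=1, p_2 = 1*43 + 6 = 49, q_2 = 1*7 + 1 = 8.
  i=3: a_3=11, p_3 = 11*49 + 43 = 582, q_3 = 11*8 + 7 = 95.
q_3 = 95 > 50, so the last convergent with denominator <= 50 is p_2/q_2 = 49/8.
The closest fraction with denominator <= 50 is either p_2/q_2 or the intermediate fraction (k*p_2 + p_1)/(k*q_2 + q_1) with the largest k >= 1 whose denominator stays <= 50; these approach x as k grows, and every other convergent or intermediate fraction in range is farther away.
Largest k: floor((50 - q_1)/q_2) = floor((50 - 7)/8) = 5.
That gives (5*49 + 43)/(5*8 + 7) = 288/47.
Compare the errors: |x - 49/8| = |582*8 - 49*95|/(95*8) = 1/760, and |x - 288/47| = |582*47 - 288*95|/(95*47) = 6/4465.
Cross-multiplying, 1*4465 = 4465 < 4560 = 6*760, so 1/760 is smaller: the convergent 49/8 is closer to x than 288/47.

49/8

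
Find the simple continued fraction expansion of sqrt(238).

Write x_i = (sqrt(238) + m_i)/d_i with (m_0, d_0) = (0, 1). a_0 = floor(sqrt(238)) = 15, since 15^2 = 225 <= 238 < 256 = 16^2.
Iterate m_{i+1} = d_i*a_i - m_i, d_{i+1} = (238 - m_{i+1}^2)/d_i, a_{i+1} = floor((a_0 + m_{i+1})/d_{i+1}):
  m_1 = 1*15 - 0 = 15, d_1 = (238 - 15^2)/1 = 13/1 = 13, a_1 = floor((15 + 15)/13) = 2.
  m_2 = 13*2 - 15 = 11, d_2 = (238 - 11^2)/13 = 117/13 = 9, a_2 = floor((15 + 11)/9) = 2.
  m_3 = 9*2 - 11 = 7, d_3 = (238 - 7^2)/9 = 189/9 = 21, a_3 = floor((15 + 7)/21) = 1.
  m_4 = 21*1 - 7 = 14, d_4 = (238 - 14^2)/21 = 42/21 = 2, a_4 = floor((15 + 14)/2) = 14.
  m_5 = 2*14 - 14 = 14, d_5 = (238 - 14^2)/2 = 42/2 = 21, a_5 = floor((15 + 14)/21) = 1.
  m_6 = 21*1 - 14 = 7, d_6 = (238 - 7^2)/21 = 189/21 = 9, a_6 = floor((15 + 7)/9) = 2.
  m_7 = 9*2 - 7 = 11, d_7 = (238 - 11^2)/9 = 117/9 = 13, a_7 = floor((15 + 11)/13) = 2.
  m_8 = 13*2 - 11 = 15, d_8 = (238 - 15^2)/13 = 13/13 = 1, a_8 = floor((15 + 15)/1) = 30.
  m_9 = 1*30 - 15 = 15, d_9 = (238 - 15^2)/1 = 13/1 = 13: (m_9, d_9) = (m_1, d_1) = (15, 13), so from here the quotients repeat a_1, ..., a_8; the period length is 8.
Hence the expansion of sqrt(238) is a_0 = 15 followed by the repeating block 2, 2, 1, 14, 1, 2, 2, 30 (period 8).

[15; (2, 2, 1, 14, 1, 2, 2, 30)]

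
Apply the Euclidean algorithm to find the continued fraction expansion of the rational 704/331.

[2; 7, 1, 7, 2, 2]

Run the Euclidean algorithm on 704 and 331; the successive quotients are the partial quotients a_0, a_1, ... (each step inverts the fractional part left over by the previous one):
  704 = 2*331 + 42, so a_0 = 2.
  331 = 7*42 + 37, so a_1 = 7.
  42 = 1*37 + 5, so a_2 = 1.
  37 = 7*5 + 2, so a_3 = 7.
  5 = 2*2 + 1, so a_4 = 2.
  2 = 2*1 + 0, so a_5 = 2.
The remainder reaches 0 after 6 divisions, so the expansion has 6 partial quotients, read off in order.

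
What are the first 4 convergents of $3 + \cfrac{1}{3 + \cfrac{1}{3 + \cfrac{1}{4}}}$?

3/1, 10/3, 33/10, 142/43

Using the convergent recurrence p_i = a_i*p_{i-1} + p_{i-2}, q_i = a_i*q_{i-1} + q_{i-2} with p_{-2}=0, p_{-1}=1, q_{-2}=1, q_{-1}=0:
  i=0: a_0=3, p_0 = 3*1 + 0 = 3, q_0 = 3*0 + 1 = 1.
  i=1: a_1=3, p_1 = 3*3 + 1 = 10, q_1 = 3*1 + 0 = 3.
  i=2: a_2=3, p_2 = 3*10 + 3 = 33, q_2 = 3*3 + 1 = 10.
  i=3: a_3=4, p_3 = 4*33 + 10 = 142, q_3 = 4*10 + 3 = 43.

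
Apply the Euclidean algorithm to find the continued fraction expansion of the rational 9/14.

Run the Euclidean algorithm on 9 and 14; the successive quotients are the partial quotients a_0, a_1, ... (each step inverts the fractional part left over by the previous one):
  9 = 0*14 + 9, so a_0 = 0.
  14 = 1*9 + 5, so a_1 = 1.
  9 = 1*5 + 4, so a_2 = 1.
  5 = 1*4 + 1, so a_3 = 1.
  4 = 4*1 + 0, so a_4 = 4.
The remainder reaches 0 after 5 divisions, so the expansion has 5 partial quotients, read off in order.

[0; 1, 1, 1, 4]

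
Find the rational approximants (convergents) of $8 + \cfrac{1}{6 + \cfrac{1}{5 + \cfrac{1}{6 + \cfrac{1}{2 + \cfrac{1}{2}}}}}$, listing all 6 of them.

Using the convergent recurrence p_i = a_i*p_{i-1} + p_{i-2}, q_i = a_i*q_{i-1} + q_{i-2} with p_{-2}=0, p_{-1}=1, q_{-2}=1, q_{-1}=0:
  i=0: a_0=8, p_0 = 8*1 + 0 = 8, q_0 = 8*0 + 1 = 1.
  i=1: a_1=6, p_1 = 6*8 + 1 = 49, q_1 = 6*1 + 0 = 6.
  i=2: a_2=5, p_2 = 5*49 + 8 = 253, q_2 = 5*6 + 1 = 31.
  i=3: a_3=6, p_3 = 6*253 + 49 = 1567, q_3 = 6*31 + 6 = 192.
  i=4: a_4=2, p_4 = 2*1567 + 253 = 3387, q_4 = 2*192 + 31 = 415.
  i=5: a_5=2, p_5 = 2*3387 + 1567 = 8341, q_5 = 2*415 + 192 = 1022.

8/1, 49/6, 253/31, 1567/192, 3387/415, 8341/1022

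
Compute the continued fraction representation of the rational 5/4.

Run the Euclidean algorithm on 5 and 4; the successive quotients are the partial quotients a_0, a_1, ... (each step inverts the fractional part left over by the previous one):
  5 = 1*4 + 1, so a_0 = 1.
  4 = 4*1 + 0, so a_1 = 4.
The remainder reaches 0 after 2 divisions, so the expansion has 2 partial quotients, read off in order.

[1; 4]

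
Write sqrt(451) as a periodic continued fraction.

Write x_i = (sqrt(451) + m_i)/d_i with (m_0, d_0) = (0, 1). a_0 = floor(sqrt(451)) = 21, since 21^2 = 441 <= 451 < 484 = 22^2.
Iterate m_{i+1} = d_i*a_i - m_i, d_{i+1} = (451 - m_{i+1}^2)/d_i, a_{i+1} = floor((a_0 + m_{i+1})/d_{i+1}):
  m_1 = 1*21 - 0 = 21, d_1 = (451 - 21^2)/1 = 10/1 = 10, a_1 = floor((21 + 21)/10) = 4.
  m_2 = 10*4 - 21 = 19, d_2 = (451 - 19^2)/10 = 90/10 = 9, a_2 = floor((21 + 19)/9) = 4.
  m_3 = 9*4 - 19 = 17, d_3 = (451 - 17^2)/9 = 162/9 = 18, a_3 = floor((21 + 17)/18) = 2.
  m_4 = 18*2 - 17 = 19, d_4 = (451 - 19^2)/18 = 90/18 = 5, a_4 = floor((21 + 19)/5) = 8.
  m_5 = 5*8 - 19 = 21, d_5 = (451 - 21^2)/5 = 10/5 = 2, a_5 = floor((21 + 21)/2) = 21.
  m_6 = 2*21 - 21 = 21, d_6 = (451 - 21^2)/2 = 10/2 = 5, a_6 = floor((21 + 21)/5) = 8.
  m_7 = 5*8 - 21 = 19, d_7 = (451 - 19^2)/5 = 90/5 = 18, a_7 = floor((21 + 19)/18) = 2.
  m_8 = 18*2 - 19 = 17, d_8 = (451 - 17^2)/18 = 162/18 = 9, a_8 = floor((21 + 17)/9) = 4.
  m_9 = 9*4 - 17 = 19, d_9 = (451 - 19^2)/9 = 90/9 = 10, a_9 = floor((21 + 19)/10) = 4.
  m_10 = 10*4 - 19 = 21, d_10 = (451 - 21^2)/10 = 10/10 = 1, a_10 = floor((21 + 21)/1) = 42.
  m_11 = 1*42 - 21 = 21, d_11 = (451 - 21^2)/1 = 10/1 = 10: (m_11, d_11) = (m_1, d_1) = (21, 10), so from here the quotients repeat a_1, ..., a_10; the period length is 10.
Hence the expansion of sqrt(451) is a_0 = 21 followed by the repeating block 4, 4, 2, 8, 21, 8, 2, 4, 4, 42 (period 10).

[21; (4, 4, 2, 8, 21, 8, 2, 4, 4, 42)]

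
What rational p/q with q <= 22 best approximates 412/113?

Expand x = 412/113 as a continued fraction with the Euclidean algorithm:
  412 = 3*113 + 73, so a_0 = 3.
  113 = 1*73 + 40, so a_1 = 1.
  73 = 1*40 + 33, so a_2 = 1.
  40 = 1*33 + 7, so a_3 = 1.
  33 = 4*7 + 5, so a_4 = 4.
  7 = 1*5 + 2, so a_5 = 1.
  5 = 2*2 + 1, so a_6 = 2.
  2 = 2*1 + 0, so a_7 = 2.
so x = [3; 1, 1, 1, 4, 1, 2, 2].
Convergents (p_i = a_i*p_{i-1} + p_{i-2}, q_i = a_i*q_{i-1} + q_{i-2} with p_{-2}=0, p_{-1}=1, q_{-2}=1, q_{-1}=0), until the denominator exceeds 22:
  i=0: a_0=3, p_0 = 3*1 + 0 = 3, q_0 = 3*0 + 1 = 1.
  i=1: a_1=1, p_1 = 1*3 + 1 = 4, q_1 = 1*1 + 0 = 1.
  i=2: a_2=1, p_2 = 1*4 + 3 = 7, q_2 = 1*1 + 1 = 2.
  i=3: a_3=1, p_3 = 1*7 + 4 = 11, q_3 = 1*2 + 1 = 3.
  i=4: a_4=4, p_4 = 4*11 + 7 = 51, q_4 = 4*3 + 2 = 14.
  i=5: a_5=1, p_5 = 1*51 + 11 = 62, q_5 = 1*14 + 3 = 17.
  i=6: a_6=2, p_6 = 2*62 + 51 = 175, q_6 = 2*17 + 14 = 48.
q_6 = 48 > 22, so the last convergent with denominator <= 22 is p_5/q_5 = 62/17.
The closest fraction with denominator <= 22 is either p_5/q_5 or the intermediate fraction (k*p_5 + p_4)/(k*q_5 + q_4) with the largest k >= 1 whose denominator stays <= 22; these approach x as k grows, and every other convergent or intermediate fraction in range is farther away.
Largest k: floor((22 - q_4)/q_5) = floor((22 - 14)/17) = 0.
Since k = 0, no intermediate fraction beyond p_5/q_5 has denominator <= 22, so the convergent 62/17 is the closest (its error is |412*17 - 62*113|/(113*17) = 2/1921).

62/17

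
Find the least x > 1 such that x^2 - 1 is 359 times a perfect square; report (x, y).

First expand sqrt(359) as a continued fraction. With x_i = (sqrt(359) + m_i)/d_i and (m_0, d_0) = (0, 1): a_0 = floor(sqrt(359)) = 18, since 18^2 = 324 <= 359 < 361 = 19^2.
Iterate m_{i+1} = d_i*a_i - m_i, d_{i+1} = (359 - m_{i+1}^2)/d_i, a_{i+1} = floor((a_0 + m_{i+1})/d_{i+1}):
  m_1 = 1*18 - 0 = 18, d_1 = (359 - 18^2)/1 = 35/1 = 35, a_1 = floor((18 + 18)/35) = 1.
  m_2 = 35*1 - 18 = 17, d_2 = (359 - 17^2)/35 = 70/35 = 2, a_2 = floor((18 + 17)/2) = 17.
  m_3 = 2*17 - 17 = 17, d_3 = (359 - 17^2)/2 = 70/2 = 35, a_3 = floor((18 + 17)/35) = 1.
  m_4 = 35*1 - 17 = 18, d_4 = (359 - 18^2)/35 = 35/35 = 1, a_4 = floor((18 + 18)/1) = 36.
  m_5 = 1*36 - 18 = 18, d_5 = (359 - 18^2)/1 = 35/1 = 35: (m_5, d_5) = (m_1, d_1) = (18, 35), so from here the quotients repeat a_1, ..., a_4; the period length is 4.
So sqrt(359) = [18; (1, 17, 1, 36)] with period length k = 4.
k is even, so the fundamental solution of x^2 - 359y^2 = 1 is (p_{k-1}, q_{k-1}) = (p_3, q_3); compute convergents through index 3.
Convergents (p_i = a_i*p_{i-1} + p_{i-2}, q_i = a_i*q_{i-1} + q_{i-2} with p_{-2}=0, p_{-1}=1, q_{-2}=1, q_{-1}=0):
  i=0: a_0=18, p_0 = 18*1 + 0 = 18, q_0 = 18*0 + 1 = 1.
  i=1: a_1=1, p_1 = 1*18 + 1 = 19, q_1 = 1*1 + 0 = 1.
  i=2: a_2=17, p_2 = 17*19 + 18 = 341, q_2 = 17*1 + 1 = 18.
  i=3: a_3=1, p_3 = 1*341 + 19 = 360, q_3 = 1*18 + 1 = 19.
Check: 360^2 - 359*19^2 = 129600 - 129599 = 1, so (x, y) = (360, 19) solves the equation, and by the theorem it is the least positive solution.

(x, y) = (360, 19)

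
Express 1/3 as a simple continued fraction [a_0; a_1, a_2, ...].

[0; 3]

Run the Euclidean algorithm on 1 and 3; the successive quotients are the partial quotients a_0, a_1, ... (each step inverts the fractional part left over by the previous one):
  1 = 0*3 + 1, so a_0 = 0.
  3 = 3*1 + 0, so a_1 = 3.
The remainder reaches 0 after 2 divisions, so the expansion has 2 partial quotients, read off in order.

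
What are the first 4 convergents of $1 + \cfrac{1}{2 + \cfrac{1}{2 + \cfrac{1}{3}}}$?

1/1, 3/2, 7/5, 24/17

Using the convergent recurrence p_i = a_i*p_{i-1} + p_{i-2}, q_i = a_i*q_{i-1} + q_{i-2} with p_{-2}=0, p_{-1}=1, q_{-2}=1, q_{-1}=0:
  i=0: a_0=1, p_0 = 1*1 + 0 = 1, q_0 = 1*0 + 1 = 1.
  i=1: a_1=2, p_1 = 2*1 + 1 = 3, q_1 = 2*1 + 0 = 2.
  i=2: a_2=2, p_2 = 2*3 + 1 = 7, q_2 = 2*2 + 1 = 5.
  i=3: a_3=3, p_3 = 3*7 + 3 = 24, q_3 = 3*5 + 2 = 17.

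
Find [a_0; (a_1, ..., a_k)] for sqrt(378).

[19; (2, 3, 1, 4, 1, 3, 2, 38)]

Write x_i = (sqrt(378) + m_i)/d_i with (m_0, d_0) = (0, 1). a_0 = floor(sqrt(378)) = 19, since 19^2 = 361 <= 378 < 400 = 20^2.
Iterate m_{i+1} = d_i*a_i - m_i, d_{i+1} = (378 - m_{i+1}^2)/d_i, a_{i+1} = floor((a_0 + m_{i+1})/d_{i+1}):
  m_1 = 1*19 - 0 = 19, d_1 = (378 - 19^2)/1 = 17/1 = 17, a_1 = floor((19 + 19)/17) = 2.
  m_2 = 17*2 - 19 = 15, d_2 = (378 - 15^2)/17 = 153/17 = 9, a_2 = floor((19 + 15)/9) = 3.
  m_3 = 9*3 - 15 = 12, d_3 = (378 - 12^2)/9 = 234/9 = 26, a_3 = floor((19 + 12)/26) = 1.
  m_4 = 26*1 - 12 = 14, d_4 = (378 - 14^2)/26 = 182/26 = 7, a_4 = floor((19 + 14)/7) = 4.
  m_5 = 7*4 - 14 = 14, d_5 = (378 - 14^2)/7 = 182/7 = 26, a_5 = floor((19 + 14)/26) = 1.
  m_6 = 26*1 - 14 = 12, d_6 = (378 - 12^2)/26 = 234/26 = 9, a_6 = floor((19 + 12)/9) = 3.
  m_7 = 9*3 - 12 = 15, d_7 = (378 - 15^2)/9 = 153/9 = 17, a_7 = floor((19 + 15)/17) = 2.
  m_8 = 17*2 - 15 = 19, d_8 = (378 - 19^2)/17 = 17/17 = 1, a_8 = floor((19 + 19)/1) = 38.
  m_9 = 1*38 - 19 = 19, d_9 = (378 - 19^2)/1 = 17/1 = 17: (m_9, d_9) = (m_1, d_1) = (19, 17), so from here the quotients repeat a_1, ..., a_8; the period length is 8.
Hence the expansion of sqrt(378) is a_0 = 19 followed by the repeating block 2, 3, 1, 4, 1, 3, 2, 38 (period 8).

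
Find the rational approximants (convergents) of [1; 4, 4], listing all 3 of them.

Using the convergent recurrence p_i = a_i*p_{i-1} + p_{i-2}, q_i = a_i*q_{i-1} + q_{i-2} with p_{-2}=0, p_{-1}=1, q_{-2}=1, q_{-1}=0:
  i=0: a_0=1, p_0 = 1*1 + 0 = 1, q_0 = 1*0 + 1 = 1.
  i=1: a_1=4, p_1 = 4*1 + 1 = 5, q_1 = 4*1 + 0 = 4.
  i=2: a_2=4, p_2 = 4*5 + 1 = 21, q_2 = 4*4 + 1 = 17.

1/1, 5/4, 21/17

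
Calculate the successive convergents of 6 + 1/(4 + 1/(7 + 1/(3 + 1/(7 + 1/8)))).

Using the convergent recurrence p_i = a_i*p_{i-1} + p_{i-2}, q_i = a_i*q_{i-1} + q_{i-2} with p_{-2}=0, p_{-1}=1, q_{-2}=1, q_{-1}=0:
  i=0: a_0=6, p_0 = 6*1 + 0 = 6, q_0 = 6*0 + 1 = 1.
  i=1: a_1=4, p_1 = 4*6 + 1 = 25, q_1 = 4*1 + 0 = 4.
  i=2: a_2=7, p_2 = 7*25 + 6 = 181, q_2 = 7*4 + 1 = 29.
  i=3: a_3=3, p_3 = 3*181 + 25 = 568, q_3 = 3*29 + 4 = 91.
  i=4: a_4=7, p_4 = 7*568 + 181 = 4157, q_4 = 7*91 + 29 = 666.
  i=5: a_5=8, p_5 = 8*4157 + 568 = 33824, q_5 = 8*666 + 91 = 5419.

6/1, 25/4, 181/29, 568/91, 4157/666, 33824/5419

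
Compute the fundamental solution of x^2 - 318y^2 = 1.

First expand sqrt(318) as a continued fraction. With x_i = (sqrt(318) + m_i)/d_i and (m_0, d_0) = (0, 1): a_0 = floor(sqrt(318)) = 17, since 17^2 = 289 <= 318 < 324 = 18^2.
Iterate m_{i+1} = d_i*a_i - m_i, d_{i+1} = (318 - m_{i+1}^2)/d_i, a_{i+1} = floor((a_0 + m_{i+1})/d_{i+1}):
  m_1 = 1*17 - 0 = 17, d_1 = (318 - 17^2)/1 = 29/1 = 29, a_1 = floor((17 + 17)/29) = 1.
  m_2 = 29*1 - 17 = 12, d_2 = (318 - 12^2)/29 = 174/29 = 6, a_2 = floor((17 + 12)/6) = 4.
  m_3 = 6*4 - 12 = 12, d_3 = (318 - 12^2)/6 = 174/6 = 29, a_3 = floor((17 + 12)/29) = 1.
  m_4 = 29*1 - 12 = 17, d_4 = (318 - 17^2)/29 = 29/29 = 1, a_4 = floor((17 + 17)/1) = 34.
  m_5 = 1*34 - 17 = 17, d_5 = (318 - 17^2)/1 = 29/1 = 29: (m_5, d_5) = (m_1, d_1) = (17, 29), so from here the quotients repeat a_1, ..., a_4; the period length is 4.
So sqrt(318) = [17; (1, 4, 1, 34)] with period length k = 4.
k is even, so the fundamental solution of x^2 - 318y^2 = 1 is (p_{k-1}, q_{k-1}) = (p_3, q_3); compute convergents through index 3.
Convergents (p_i = a_i*p_{i-1} + p_{i-2}, q_i = a_i*q_{i-1} + q_{i-2} with p_{-2}=0, p_{-1}=1, q_{-2}=1, q_{-1}=0):
  i=0: a_0=17, p_0 = 17*1 + 0 = 17, q_0 = 17*0 + 1 = 1.
  i=1: a_1=1, p_1 = 1*17 + 1 = 18, q_1 = 1*1 + 0 = 1.
  i=2: a_2=4, p_2 = 4*18 + 17 = 89, q_2 = 4*1 + 1 = 5.
  i=3: a_3=1, p_3 = 1*89 + 18 = 107, q_3 = 1*5 + 1 = 6.
Check: 107^2 - 318*6^2 = 11449 - 11448 = 1, so (x, y) = (107, 6) solves the equation, and by the theorem it is the least positive solution.

(x, y) = (107, 6)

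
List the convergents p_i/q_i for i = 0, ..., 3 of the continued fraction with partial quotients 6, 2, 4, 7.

Using the convergent recurrence p_i = a_i*p_{i-1} + p_{i-2}, q_i = a_i*q_{i-1} + q_{i-2} with p_{-2}=0, p_{-1}=1, q_{-2}=1, q_{-1}=0:
  i=0: a_0=6, p_0 = 6*1 + 0 = 6, q_0 = 6*0 + 1 = 1.
  i=1: a_1=2, p_1 = 2*6 + 1 = 13, q_1 = 2*1 + 0 = 2.
  i=2: a_2=4, p_2 = 4*13 + 6 = 58, q_2 = 4*2 + 1 = 9.
  i=3: a_3=7, p_3 = 7*58 + 13 = 419, q_3 = 7*9 + 2 = 65.

6/1, 13/2, 58/9, 419/65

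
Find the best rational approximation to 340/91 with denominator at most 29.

Expand x = 340/91 as a continued fraction with the Euclidean algorithm:
  340 = 3*91 + 67, so a_0 = 3.
  91 = 1*67 + 24, so a_1 = 1.
  67 = 2*24 + 19, so a_2 = 2.
  24 = 1*19 + 5, so a_3 = 1.
  19 = 3*5 + 4, so a_4 = 3.
  5 = 1*4 + 1, so a_5 = 1.
  4 = 4*1 + 0, so a_6 = 4.
so x = [3; 1, 2, 1, 3, 1, 4].
Convergents (p_i = a_i*p_{i-1} + p_{i-2}, q_i = a_i*q_{i-1} + q_{i-2} with p_{-2}=0, p_{-1}=1, q_{-2}=1, q_{-1}=0), until the denominator exceeds 29:
  i=0: a_0=3, p_0 = 3*1 + 0 = 3, q_0 = 3*0 + 1 = 1.
  i=1: a_1=1, p_1 = 1*3 + 1 = 4, q_1 = 1*1 + 0 = 1.
  i=2: a_2=2, p_2 = 2*4 + 3 = 11, q_2 = 2*1 + 1 = 3.
  i=3: a_3=1, p_3 = 1*11 + 4 = 15, q_3 = 1*3 + 1 = 4.
  i=4: a_4=3, p_4 = 3*15 + 11 = 56, q_4 = 3*4 + 3 = 15.
  i=5: a_5=1, p_5 = 1*56 + 15 = 71, q_5 = 1*15 + 4 = 19.
  i=6: a_6=4, p_6 = 4*71 + 56 = 340, q_6 = 4*19 + 15 = 91.
q_6 = 91 > 29, so the last convergent with denominator <= 29 is p_5/q_5 = 71/19.
The closest fraction with denominator <= 29 is either p_5/q_5 or the intermediate fraction (k*p_5 + p_4)/(k*q_5 + q_4) with the largest k >= 1 whose denominator stays <= 29; these approach x as k grows, and every other convergent or intermediate fraction in range is farther away.
Largest k: floor((29 - q_4)/q_5) = floor((29 - 15)/19) = 0.
Since k = 0, no intermediate fraction beyond p_5/q_5 has denominator <= 29, so the convergent 71/19 is the closest (its error is |340*19 - 71*91|/(91*19) = 1/1729).

71/19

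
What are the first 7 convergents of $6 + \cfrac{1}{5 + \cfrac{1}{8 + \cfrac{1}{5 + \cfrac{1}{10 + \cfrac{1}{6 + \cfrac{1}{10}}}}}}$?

Using the convergent recurrence p_i = a_i*p_{i-1} + p_{i-2}, q_i = a_i*q_{i-1} + q_{i-2} with p_{-2}=0, p_{-1}=1, q_{-2}=1, q_{-1}=0:
  i=0: a_0=6, p_0 = 6*1 + 0 = 6, q_0 = 6*0 + 1 = 1.
  i=1: a_1=5, p_1 = 5*6 + 1 = 31, q_1 = 5*1 + 0 = 5.
  i=2: a_2=8, p_2 = 8*31 + 6 = 254, q_2 = 8*5 + 1 = 41.
  i=3: a_3=5, p_3 = 5*254 + 31 = 1301, q_3 = 5*41 + 5 = 210.
  i=4: a_4=10, p_4 = 10*1301 + 254 = 13264, q_4 = 10*210 + 41 = 2141.
  i=5: a_5=6, p_5 = 6*13264 + 1301 = 80885, q_5 = 6*2141 + 210 = 13056.
  i=6: a_6=10, p_6 = 10*80885 + 13264 = 822114, q_6 = 10*13056 + 2141 = 132701.

6/1, 31/5, 254/41, 1301/210, 13264/2141, 80885/13056, 822114/132701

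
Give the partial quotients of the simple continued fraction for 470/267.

[1; 1, 3, 5, 1, 4, 2]

Run the Euclidean algorithm on 470 and 267; the successive quotients are the partial quotients a_0, a_1, ... (each step inverts the fractional part left over by the previous one):
  470 = 1*267 + 203, so a_0 = 1.
  267 = 1*203 + 64, so a_1 = 1.
  203 = 3*64 + 11, so a_2 = 3.
  64 = 5*11 + 9, so a_3 = 5.
  11 = 1*9 + 2, so a_4 = 1.
  9 = 4*2 + 1, so a_5 = 4.
  2 = 2*1 + 0, so a_6 = 2.
The remainder reaches 0 after 7 divisions, so the expansion has 7 partial quotients, read off in order.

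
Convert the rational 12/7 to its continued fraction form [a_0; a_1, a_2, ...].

[1; 1, 2, 2]

Run the Euclidean algorithm on 12 and 7; the successive quotients are the partial quotients a_0, a_1, ... (each step inverts the fractional part left over by the previous one):
  12 = 1*7 + 5, so a_0 = 1.
  7 = 1*5 + 2, so a_1 = 1.
  5 = 2*2 + 1, so a_2 = 2.
  2 = 2*1 + 0, so a_3 = 2.
The remainder reaches 0 after 4 divisions, so the expansion has 4 partial quotients, read off in order.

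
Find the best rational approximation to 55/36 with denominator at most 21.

Expand x = 55/36 as a continued fraction with the Euclidean algorithm:
  55 = 1*36 + 19, so a_0 = 1.
  36 = 1*19 + 17, so a_1 = 1.
  19 = 1*17 + 2, so a_2 = 1.
  17 = 8*2 + 1, so a_3 = 8.
  2 = 2*1 + 0, so a_4 = 2.
so x = [1; 1, 1, 8, 2].
Convergents (p_i = a_i*p_{i-1} + p_{i-2}, q_i = a_i*q_{i-1} + q_{i-2} with p_{-2}=0, p_{-1}=1, q_{-2}=1, q_{-1}=0), until the denominator exceeds 21:
  i=0: a_0=1, p_0 = 1*1 + 0 = 1, q_0 = 1*0 + 1 = 1.
  i=1: a_1=1, p_1 = 1*1 + 1 = 2, q_1 = 1*1 + 0 = 1.
  i=2: a_2=1, p_2 = 1*2 + 1 = 3, q_2 = 1*1 + 1 = 2.
  i=3: a_3=8, p_3 = 8*3 + 2 = 26, q_3 = 8*2 + 1 = 17.
  i=4: a_4=2, p_4 = 2*26 + 3 = 55, q_4 = 2*17 + 2 = 36.
q_4 = 36 > 21, so the last convergent with denominator <= 21 is p_3/q_3 = 26/17.
The closest fraction with denominator <= 21 is either p_3/q_3 or the intermediate fraction (k*p_3 + p_2)/(k*q_3 + q_2) with the largest k >= 1 whose denominator stays <= 21; these approach x as k grows, and every other convergent or intermediate fraction in range is farther away.
Largest k: floor((21 - q_2)/q_3) = floor((21 - 2)/17) = 1.
That gives (1*26 + 3)/(1*17 + 2) = 29/19.
Compare the errors: |x - 26/17| = |55*17 - 26*36|/(36*17) = 1/612, and |x - 29/19| = |55*19 - 29*36|/(36*19) = 1/684.
Cross-multiplying, 1*612 = 612 < 684 = 1*684, so 1/684 is smaller: the intermediate fraction 29/19 is closer to x than 26/17.

29/19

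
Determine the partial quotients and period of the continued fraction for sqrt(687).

Write x_i = (sqrt(687) + m_i)/d_i with (m_0, d_0) = (0, 1). a_0 = floor(sqrt(687)) = 26, since 26^2 = 676 <= 687 < 729 = 27^2.
Iterate m_{i+1} = d_i*a_i - m_i, d_{i+1} = (687 - m_{i+1}^2)/d_i, a_{i+1} = floor((a_0 + m_{i+1})/d_{i+1}):
  m_1 = 1*26 - 0 = 26, d_1 = (687 - 26^2)/1 = 11/1 = 11, a_1 = floor((26 + 26)/11) = 4.
  m_2 = 11*4 - 26 = 18, d_2 = (687 - 18^2)/11 = 363/11 = 33, a_2 = floor((26 + 18)/33) = 1.
  m_3 = 33*1 - 18 = 15, d_3 = (687 - 15^2)/33 = 462/33 = 14, a_3 = floor((26 + 15)/14) = 2.
  m_4 = 14*2 - 15 = 13, d_4 = (687 - 13^2)/14 = 518/14 = 37, a_4 = floor((26 + 13)/37) = 1.
  m_5 = 37*1 - 13 = 24, d_5 = (687 - 24^2)/37 = 111/37 = 3, a_5 = floor((26 + 24)/3) = 16.
  m_6 = 3*16 - 24 = 24, d_6 = (687 - 24^2)/3 = 111/3 = 37, a_6 = floor((26 + 24)/37) = 1.
  m_7 = 37*1 - 24 = 13, d_7 = (687 - 13^2)/37 = 518/37 = 14, a_7 = floor((26 + 13)/14) = 2.
  m_8 = 14*2 - 13 = 15, d_8 = (687 - 15^2)/14 = 462/14 = 33, a_8 = floor((26 + 15)/33) = 1.
  m_9 = 33*1 - 15 = 18, d_9 = (687 - 18^2)/33 = 363/33 = 11, a_9 = floor((26 + 18)/11) = 4.
  m_10 = 11*4 - 18 = 26, d_10 = (687 - 26^2)/11 = 11/11 = 1, a_10 = floor((26 + 26)/1) = 52.
  m_11 = 1*52 - 26 = 26, d_11 = (687 - 26^2)/1 = 11/1 = 11: (m_11, d_11) = (m_1, d_1) = (26, 11), so from here the quotients repeat a_1, ..., a_10; the period length is 10.
Hence the expansion of sqrt(687) is a_0 = 26 followed by the repeating block 4, 1, 2, 1, 16, 1, 2, 1, 4, 52 (period 10).

[26; (4, 1, 2, 1, 16, 1, 2, 1, 4, 52)]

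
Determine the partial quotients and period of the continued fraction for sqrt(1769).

Write x_i = (sqrt(1769) + m_i)/d_i with (m_0, d_0) = (0, 1). a_0 = floor(sqrt(1769)) = 42, since 42^2 = 1764 <= 1769 < 1849 = 43^2.
Iterate m_{i+1} = d_i*a_i - m_i, d_{i+1} = (1769 - m_{i+1}^2)/d_i, a_{i+1} = floor((a_0 + m_{i+1})/d_{i+1}):
  m_1 = 1*42 - 0 = 42, d_1 = (1769 - 42^2)/1 = 5/1 = 5, a_1 = floor((42 + 42)/5) = 16.
  m_2 = 5*16 - 42 = 38, d_2 = (1769 - 38^2)/5 = 325/5 = 65, a_2 = floor((42 + 38)/65) = 1.
  m_3 = 65*1 - 38 = 27, d_3 = (1769 - 27^2)/65 = 1040/65 = 16, a_3 = floor((42 + 27)/16) = 4.
  m_4 = 16*4 - 27 = 37, d_4 = (1769 - 37^2)/16 = 400/16 = 25, a_4 = floor((42 + 37)/25) = 3.
  m_5 = 25*3 - 37 = 38, d_5 = (1769 - 38^2)/25 = 325/25 = 13, a_5 = floor((42 + 38)/13) = 6.
  m_6 = 13*6 - 38 = 40, d_6 = (1769 - 40^2)/13 = 169/13 = 13, a_6 = floor((42 + 40)/13) = 6.
  m_7 = 13*6 - 40 = 38, d_7 = (1769 - 38^2)/13 = 325/13 = 25, a_7 = floor((42 + 38)/25) = 3.
  m_8 = 25*3 - 38 = 37, d_8 = (1769 - 37^2)/25 = 400/25 = 16, a_8 = floor((42 + 37)/16) = 4.
  m_9 = 16*4 - 37 = 27, d_9 = (1769 - 27^2)/16 = 1040/16 = 65, a_9 = floor((42 + 27)/65) = 1.
  m_10 = 65*1 - 27 = 38, d_10 = (1769 - 38^2)/65 = 325/65 = 5, a_10 = floor((42 + 38)/5) = 16.
  m_11 = 5*16 - 38 = 42, d_11 = (1769 - 42^2)/5 = 5/5 = 1, a_11 = floor((42 + 42)/1) = 84.
  m_12 = 1*84 - 42 = 42, d_12 = (1769 - 42^2)/1 = 5/1 = 5: (m_12, d_12) = (m_1, d_1) = (42, 5), so from here the quotients repeat a_1, ..., a_11; the period length is 11.
Hence the expansion of sqrt(1769) is a_0 = 42 followed by the repeating block 16, 1, 4, 3, 6, 6, 3, 4, 1, 16, 84 (period 11).

[42; (16, 1, 4, 3, 6, 6, 3, 4, 1, 16, 84)]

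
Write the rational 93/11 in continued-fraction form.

[8; 2, 5]

Run the Euclidean algorithm on 93 and 11; the successive quotients are the partial quotients a_0, a_1, ... (each step inverts the fractional part left over by the previous one):
  93 = 8*11 + 5, so a_0 = 8.
  11 = 2*5 + 1, so a_1 = 2.
  5 = 5*1 + 0, so a_2 = 5.
The remainder reaches 0 after 3 divisions, so the expansion has 3 partial quotients, read off in order.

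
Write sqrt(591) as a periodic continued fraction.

Write x_i = (sqrt(591) + m_i)/d_i with (m_0, d_0) = (0, 1). a_0 = floor(sqrt(591)) = 24, since 24^2 = 576 <= 591 < 625 = 25^2.
Iterate m_{i+1} = d_i*a_i - m_i, d_{i+1} = (591 - m_{i+1}^2)/d_i, a_{i+1} = floor((a_0 + m_{i+1})/d_{i+1}):
  m_1 = 1*24 - 0 = 24, d_1 = (591 - 24^2)/1 = 15/1 = 15, a_1 = floor((24 + 24)/15) = 3.
  m_2 = 15*3 - 24 = 21, d_2 = (591 - 21^2)/15 = 150/15 = 10, a_2 = floor((24 + 21)/10) = 4.
  m_3 = 10*4 - 21 = 19, d_3 = (591 - 19^2)/10 = 230/10 = 23, a_3 = floor((24 + 19)/23) = 1.
  m_4 = 23*1 - 19 = 4, d_4 = (591 - 4^2)/23 = 575/23 = 25, a_4 = floor((24 + 4)/25) = 1.
  m_5 = 25*1 - 4 = 21, d_5 = (591 - 21^2)/25 = 150/25 = 6, a_5 = floor((24 + 21)/6) = 7.
  m_6 = 6*7 - 21 = 21, d_6 = (591 - 21^2)/6 = 150/6 = 25, a_6 = floor((24 + 21)/25) = 1.
  m_7 = 25*1 - 21 = 4, d_7 = (591 - 4^2)/25 = 575/25 = 23, a_7 = floor((24 + 4)/23) = 1.
  m_8 = 23*1 - 4 = 19, d_8 = (591 - 19^2)/23 = 230/23 = 10, a_8 = floor((24 + 19)/10) = 4.
  m_9 = 10*4 - 19 = 21, d_9 = (591 - 21^2)/10 = 150/10 = 15, a_9 = floor((24 + 21)/15) = 3.
  m_10 = 15*3 - 21 = 24, d_10 = (591 - 24^2)/15 = 15/15 = 1, a_10 = floor((24 + 24)/1) = 48.
  m_11 = 1*48 - 24 = 24, d_11 = (591 - 24^2)/1 = 15/1 = 15: (m_11, d_11) = (m_1, d_1) = (24, 15), so from here the quotients repeat a_1, ..., a_10; the period length is 10.
Hence the expansion of sqrt(591) is a_0 = 24 followed by the repeating block 3, 4, 1, 1, 7, 1, 1, 4, 3, 48 (period 10).

[24; (3, 4, 1, 1, 7, 1, 1, 4, 3, 48)]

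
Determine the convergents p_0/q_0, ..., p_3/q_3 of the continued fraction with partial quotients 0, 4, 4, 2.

Using the convergent recurrence p_i = a_i*p_{i-1} + p_{i-2}, q_i = a_i*q_{i-1} + q_{i-2} with p_{-2}=0, p_{-1}=1, q_{-2}=1, q_{-1}=0:
  i=0: a_0=0, p_0 = 0*1 + 0 = 0, q_0 = 0*0 + 1 = 1.
  i=1: a_1=4, p_1 = 4*0 + 1 = 1, q_1 = 4*1 + 0 = 4.
  i=2: a_2=4, p_2 = 4*1 + 0 = 4, q_2 = 4*4 + 1 = 17.
  i=3: a_3=2, p_3 = 2*4 + 1 = 9, q_3 = 2*17 + 4 = 38.

0/1, 1/4, 4/17, 9/38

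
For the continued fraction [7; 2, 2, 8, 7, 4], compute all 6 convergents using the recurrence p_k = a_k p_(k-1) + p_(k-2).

7/1, 15/2, 37/5, 311/42, 2214/299, 9167/1238

Using the convergent recurrence p_i = a_i*p_{i-1} + p_{i-2}, q_i = a_i*q_{i-1} + q_{i-2} with p_{-2}=0, p_{-1}=1, q_{-2}=1, q_{-1}=0:
  i=0: a_0=7, p_0 = 7*1 + 0 = 7, q_0 = 7*0 + 1 = 1.
  i=1: a_1=2, p_1 = 2*7 + 1 = 15, q_1 = 2*1 + 0 = 2.
  i=2: a_2=2, p_2 = 2*15 + 7 = 37, q_2 = 2*2 + 1 = 5.
  i=3: a_3=8, p_3 = 8*37 + 15 = 311, q_3 = 8*5 + 2 = 42.
  i=4: a_4=7, p_4 = 7*311 + 37 = 2214, q_4 = 7*42 + 5 = 299.
  i=5: a_5=4, p_5 = 4*2214 + 311 = 9167, q_5 = 4*299 + 42 = 1238.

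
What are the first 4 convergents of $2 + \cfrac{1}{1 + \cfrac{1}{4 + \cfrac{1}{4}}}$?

2/1, 3/1, 14/5, 59/21

Using the convergent recurrence p_i = a_i*p_{i-1} + p_{i-2}, q_i = a_i*q_{i-1} + q_{i-2} with p_{-2}=0, p_{-1}=1, q_{-2}=1, q_{-1}=0:
  i=0: a_0=2, p_0 = 2*1 + 0 = 2, q_0 = 2*0 + 1 = 1.
  i=1: a_1=1, p_1 = 1*2 + 1 = 3, q_1 = 1*1 + 0 = 1.
  i=2: a_2=4, p_2 = 4*3 + 2 = 14, q_2 = 4*1 + 1 = 5.
  i=3: a_3=4, p_3 = 4*14 + 3 = 59, q_3 = 4*5 + 1 = 21.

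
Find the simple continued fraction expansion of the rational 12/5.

[2; 2, 2]

Run the Euclidean algorithm on 12 and 5; the successive quotients are the partial quotients a_0, a_1, ... (each step inverts the fractional part left over by the previous one):
  12 = 2*5 + 2, so a_0 = 2.
  5 = 2*2 + 1, so a_1 = 2.
  2 = 2*1 + 0, so a_2 = 2.
The remainder reaches 0 after 3 divisions, so the expansion has 3 partial quotients, read off in order.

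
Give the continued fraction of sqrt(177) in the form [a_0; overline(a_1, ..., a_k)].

[13; overline(3, 3, 2, 8, 2, 3, 3, 26)]

Write x_i = (sqrt(177) + m_i)/d_i with (m_0, d_0) = (0, 1). a_0 = floor(sqrt(177)) = 13, since 13^2 = 169 <= 177 < 196 = 14^2.
Iterate m_{i+1} = d_i*a_i - m_i, d_{i+1} = (177 - m_{i+1}^2)/d_i, a_{i+1} = floor((a_0 + m_{i+1})/d_{i+1}):
  m_1 = 1*13 - 0 = 13, d_1 = (177 - 13^2)/1 = 8/1 = 8, a_1 = floor((13 + 13)/8) = 3.
  m_2 = 8*3 - 13 = 11, d_2 = (177 - 11^2)/8 = 56/8 = 7, a_2 = floor((13 + 11)/7) = 3.
  m_3 = 7*3 - 11 = 10, d_3 = (177 - 10^2)/7 = 77/7 = 11, a_3 = floor((13 + 10)/11) = 2.
  m_4 = 11*2 - 10 = 12, d_4 = (177 - 12^2)/11 = 33/11 = 3, a_4 = floor((13 + 12)/3) = 8.
  m_5 = 3*8 - 12 = 12, d_5 = (177 - 12^2)/3 = 33/3 = 11, a_5 = floor((13 + 12)/11) = 2.
  m_6 = 11*2 - 12 = 10, d_6 = (177 - 10^2)/11 = 77/11 = 7, a_6 = floor((13 + 10)/7) = 3.
  m_7 = 7*3 - 10 = 11, d_7 = (177 - 11^2)/7 = 56/7 = 8, a_7 = floor((13 + 11)/8) = 3.
  m_8 = 8*3 - 11 = 13, d_8 = (177 - 13^2)/8 = 8/8 = 1, a_8 = floor((13 + 13)/1) = 26.
  m_9 = 1*26 - 13 = 13, d_9 = (177 - 13^2)/1 = 8/1 = 8: (m_9, d_9) = (m_1, d_1) = (13, 8), so from here the quotients repeat a_1, ..., a_8; the period length is 8.
Hence the expansion of sqrt(177) is a_0 = 13 followed by the repeating block 3, 3, 2, 8, 2, 3, 3, 26 (period 8).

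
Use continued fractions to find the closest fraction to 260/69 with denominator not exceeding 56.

Expand x = 260/69 as a continued fraction with the Euclidean algorithm:
  260 = 3*69 + 53, so a_0 = 3.
  69 = 1*53 + 16, so a_1 = 1.
  53 = 3*16 + 5, so a_2 = 3.
  16 = 3*5 + 1, so a_3 = 3.
  5 = 5*1 + 0, so a_4 = 5.
so x = [3; 1, 3, 3, 5].
Convergents (p_i = a_i*p_{i-1} + p_{i-2}, q_i = a_i*q_{i-1} + q_{i-2} with p_{-2}=0, p_{-1}=1, q_{-2}=1, q_{-1}=0), until the denominator exceeds 56:
  i=0: a_0=3, p_0 = 3*1 + 0 = 3, q_0 = 3*0 + 1 = 1.
  i=1: a_1=1, p_1 = 1*3 + 1 = 4, q_1 = 1*1 + 0 = 1.
  i=2: a_2=3, p_2 = 3*4 + 3 = 15, q_2 = 3*1 + 1 = 4.
  i=3: a_3=3, p_3 = 3*15 + 4 = 49, q_3 = 3*4 + 1 = 13.
  i=4: a_4=5, p_4 = 5*49 + 15 = 260, q_4 = 5*13 + 4 = 69.
q_4 = 69 > 56, so the last convergent with denominator <= 56 is p_3/q_3 = 49/13.
The closest fraction with denominator <= 56 is either p_3/q_3 or the intermediate fraction (k*p_3 + p_2)/(k*q_3 + q_2) with the largest k >= 1 whose denominator stays <= 56; these approach x as k grows, and every other convergent or intermediate fraction in range is farther away.
Largest k: floor((56 - q_2)/q_3) = floor((56 - 4)/13) = 4.
That gives (4*49 + 15)/(4*13 + 4) = 211/56.
Compare the errors: |x - 49/13| = |260*13 - 49*69|/(69*13) = 1/897, and |x - 211/56| = |260*56 - 211*69|/(69*56) = 1/3864.
Cross-multiplying, 1*897 = 897 < 3864 = 1*3864, so 1/3864 is smaller: the intermediate fraction 211/56 is closer to x than 49/13.

211/56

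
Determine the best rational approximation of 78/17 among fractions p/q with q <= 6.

23/5

Expand x = 78/17 as a continued fraction with the Euclidean algorithm:
  78 = 4*17 + 10, so a_0 = 4.
  17 = 1*10 + 7, so a_1 = 1.
  10 = 1*7 + 3, so a_2 = 1.
  7 = 2*3 + 1, so a_3 = 2.
  3 = 3*1 + 0, so a_4 = 3.
so x = [4; 1, 1, 2, 3].
Convergents (p_i = a_i*p_{i-1} + p_{i-2}, q_i = a_i*q_{i-1} + q_{i-2} with p_{-2}=0, p_{-1}=1, q_{-2}=1, q_{-1}=0), until the denominator exceeds 6:
  i=0: a_0=4, p_0 = 4*1 + 0 = 4, q_0 = 4*0 + 1 = 1.
  i=1: a_1=1, p_1 = 1*4 + 1 = 5, q_1 = 1*1 + 0 = 1.
  i=2: a_2=1, p_2 = 1*5 + 4 = 9, q_2 = 1*1 + 1 = 2.
  i=3: a_3=2, p_3 = 2*9 + 5 = 23, q_3 = 2*2 + 1 = 5.
  i=4: a_4=3, p_4 = 3*23 + 9 = 78, q_4 = 3*5 + 2 = 17.
q_4 = 17 > 6, so the last convergent with denominator <= 6 is p_3/q_3 = 23/5.
The closest fraction with denominator <= 6 is either p_3/q_3 or the intermediate fraction (k*p_3 + p_2)/(k*q_3 + q_2) with the largest k >= 1 whose denominator stays <= 6; these approach x as k grows, and every other convergent or intermediate fraction in range is farther away.
Largest k: floor((6 - q_2)/q_3) = floor((6 - 2)/5) = 0.
Since k = 0, no intermediate fraction beyond p_3/q_3 has denominator <= 6, so the convergent 23/5 is the closest (its error is |78*5 - 23*17|/(17*5) = 1/85).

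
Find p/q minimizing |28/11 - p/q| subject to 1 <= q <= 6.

Expand x = 28/11 as a continued fraction with the Euclidean algorithm:
  28 = 2*11 + 6, so a_0 = 2.
  11 = 1*6 + 5, so a_1 = 1.
  6 = 1*5 + 1, so a_2 = 1.
  5 = 5*1 + 0, so a_3 = 5.
so x = [2; 1, 1, 5].
Convergents (p_i = a_i*p_{i-1} + p_{i-2}, q_i = a_i*q_{i-1} + q_{i-2} with p_{-2}=0, p_{-1}=1, q_{-2}=1, q_{-1}=0), until the denominator exceeds 6:
  i=0: a_0=2, p_0 = 2*1 + 0 = 2, q_0 = 2*0 + 1 = 1.
  i=1: a_1=1, p_1 = 1*2 + 1 = 3, q_1 = 1*1 + 0 = 1.
  i=2: a_2=1, p_2 = 1*3 + 2 = 5, q_2 = 1*1 + 1 = 2.
  i=3: a_3=5, p_3 = 5*5 + 3 = 28, q_3 = 5*2 + 1 = 11.
q_3 = 11 > 6, so the last convergent with denominator <= 6 is p_2/q_2 = 5/2.
The closest fraction with denominator <= 6 is either p_2/q_2 or the intermediate fraction (k*p_2 + p_1)/(k*q_2 + q_1) with the largest k >= 1 whose denominator stays <= 6; these approach x as k grows, and every other convergent or intermediate fraction in range is farther away.
Largest k: floor((6 - q_1)/q_2) = floor((6 - 1)/2) = 2.
That gives (2*5 + 3)/(2*2 + 1) = 13/5.
Compare the errors: |x - 5/2| = |28*2 - 5*11|/(11*2) = 1/22, and |x - 13/5| = |28*5 - 13*11|/(11*5) = 3/55.
Cross-multiplying, 1*55 = 55 < 66 = 3*22, so 1/22 is smaller: the convergent 5/2 is closer to x than 13/5.

5/2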